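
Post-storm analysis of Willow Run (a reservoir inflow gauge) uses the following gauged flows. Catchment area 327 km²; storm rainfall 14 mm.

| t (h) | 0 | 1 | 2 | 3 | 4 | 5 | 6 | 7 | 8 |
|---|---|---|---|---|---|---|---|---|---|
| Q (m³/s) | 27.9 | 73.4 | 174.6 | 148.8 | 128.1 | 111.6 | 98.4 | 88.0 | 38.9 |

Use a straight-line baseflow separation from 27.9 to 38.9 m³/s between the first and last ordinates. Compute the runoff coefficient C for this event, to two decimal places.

ΣQ_DR = 589.1 m³/s; V = ΣQ_DR·Δt = 2.121 × 10^6 m³.
Runoff depth d = V / A = 6.486 mm.
C = d / P = 6.486 / 14 = 0.46.

C ≈ 0.46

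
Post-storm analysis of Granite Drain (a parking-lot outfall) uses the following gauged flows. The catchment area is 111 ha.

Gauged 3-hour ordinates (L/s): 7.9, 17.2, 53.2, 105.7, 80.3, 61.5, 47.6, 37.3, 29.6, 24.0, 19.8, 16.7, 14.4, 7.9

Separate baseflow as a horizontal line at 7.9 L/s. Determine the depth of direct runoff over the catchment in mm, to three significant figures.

Direct runoff: 0.0, 9.3, 45.3, 97.8, 72.4, 53.6, 39.7, 29.4, 21.7, 16.1, 11.9, 8.8, 6.5, 0.0 L/s; ΣQ_DR = 412.5 L/s.
V = ΣQ_DR · Δt = 412.5 × 10800 s = 4.455 × 10^6 L.
Over A = 111 ha, depth = V / A = 4.01 mm.

d ≈ 4.01 mm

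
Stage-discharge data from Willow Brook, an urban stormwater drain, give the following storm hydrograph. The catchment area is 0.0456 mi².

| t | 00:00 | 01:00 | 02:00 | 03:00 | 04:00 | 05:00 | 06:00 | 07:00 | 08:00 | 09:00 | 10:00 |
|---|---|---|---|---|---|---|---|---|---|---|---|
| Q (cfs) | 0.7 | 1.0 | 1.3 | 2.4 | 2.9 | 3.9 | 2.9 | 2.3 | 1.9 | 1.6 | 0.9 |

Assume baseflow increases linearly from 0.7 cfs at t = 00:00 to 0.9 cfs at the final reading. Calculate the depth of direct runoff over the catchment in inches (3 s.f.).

d ≈ 0.442 in

Direct runoff: 0.00, 0.28, 0.56, 1.64, 2.12, 3.10, 2.08, 1.46, 1.04, 0.72, 0.00 cfs; ΣQ_DR = 13.00 cfs.
V = ΣQ_DR · Δt = 13.00 × 3600 s = 46800 ft³.
Over A = 0.0456 mi², depth = V / A = 0.442 in.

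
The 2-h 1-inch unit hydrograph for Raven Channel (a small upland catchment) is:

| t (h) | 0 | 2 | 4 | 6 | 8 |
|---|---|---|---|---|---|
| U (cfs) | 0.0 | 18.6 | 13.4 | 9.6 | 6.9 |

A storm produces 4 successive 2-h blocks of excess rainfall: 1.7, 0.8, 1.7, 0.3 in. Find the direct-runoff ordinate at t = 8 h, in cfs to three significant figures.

Q ≈ 47.8 cfs

By discrete convolution, Q_j = Σ (P_i / 1 in) · U_{j−i}.
At t = 8 h (j=4): Q = (1.7/1)·6.9 + (0.8/1)·9.6 + (1.7/1)·13.4 + (0.3/1)·18.6 = 47.8 cfs.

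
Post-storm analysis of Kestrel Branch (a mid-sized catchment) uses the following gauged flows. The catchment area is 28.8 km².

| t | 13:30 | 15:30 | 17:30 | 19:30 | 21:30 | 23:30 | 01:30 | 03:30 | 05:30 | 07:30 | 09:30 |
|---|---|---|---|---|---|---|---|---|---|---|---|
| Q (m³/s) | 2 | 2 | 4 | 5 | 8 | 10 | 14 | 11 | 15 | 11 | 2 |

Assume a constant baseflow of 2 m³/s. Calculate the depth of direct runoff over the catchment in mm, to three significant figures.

Direct runoff: 0.0, 0.0, 2.0, 3.0, 6.0, 8.0, 12.0, 9.0, 13.0, 9.0, 0.0 m³/s; ΣQ_DR = 62.00 m³/s.
V = ΣQ_DR · Δt = 62.00 × 7200 s = 4.464 × 10^5 m³.
Over A = 28.8 km², depth = V / A = 15.5 mm.

d ≈ 15.5 mm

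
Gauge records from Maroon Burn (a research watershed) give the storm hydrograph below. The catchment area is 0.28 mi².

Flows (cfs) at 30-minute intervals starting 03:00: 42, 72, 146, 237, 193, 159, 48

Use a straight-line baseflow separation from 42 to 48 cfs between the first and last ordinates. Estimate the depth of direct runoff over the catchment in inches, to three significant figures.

Direct runoff: 0.00, 29.00, 102.00, 192.00, 147.00, 112.00, 0.00 cfs; ΣQ_DR = 582.0 cfs.
V = ΣQ_DR · Δt = 582.0 × 1800 s = 1.048 × 10^6 ft³.
Over A = 0.28 mi², depth = V / A = 1.61 in.

d ≈ 1.61 in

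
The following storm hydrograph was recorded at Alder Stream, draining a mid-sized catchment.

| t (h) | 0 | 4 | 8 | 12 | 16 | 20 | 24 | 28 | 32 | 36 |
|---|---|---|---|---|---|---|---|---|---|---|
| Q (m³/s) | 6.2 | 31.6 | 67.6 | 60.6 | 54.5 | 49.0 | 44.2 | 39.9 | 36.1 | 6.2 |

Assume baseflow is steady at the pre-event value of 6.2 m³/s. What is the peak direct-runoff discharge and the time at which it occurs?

Q_p = 61.4 m³/s at t = 8 h

Subtracting baseflow gives direct-runoff ordinates: 0.0, 25.4, 61.4, 54.4, 48.3, 42.8, 38.0, 33.7, 29.9, 0.0 m³/s.
The maximum is 61.4 m³/s, occurring at the reading for t = 8 h.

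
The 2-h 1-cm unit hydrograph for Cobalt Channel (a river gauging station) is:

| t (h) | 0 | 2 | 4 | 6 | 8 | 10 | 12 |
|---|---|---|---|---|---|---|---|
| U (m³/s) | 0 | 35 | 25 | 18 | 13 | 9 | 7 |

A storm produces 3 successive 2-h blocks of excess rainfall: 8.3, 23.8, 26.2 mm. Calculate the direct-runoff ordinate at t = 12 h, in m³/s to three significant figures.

By discrete convolution, Q_j = Σ (P_i / 10 mm) · U_{j−i}.
At t = 12 h (j=6): Q = (8.3/10)·7 + (23.8/10)·9 + (26.2/10)·13 = 61.3 m³/s.

Q ≈ 61.3 m³/s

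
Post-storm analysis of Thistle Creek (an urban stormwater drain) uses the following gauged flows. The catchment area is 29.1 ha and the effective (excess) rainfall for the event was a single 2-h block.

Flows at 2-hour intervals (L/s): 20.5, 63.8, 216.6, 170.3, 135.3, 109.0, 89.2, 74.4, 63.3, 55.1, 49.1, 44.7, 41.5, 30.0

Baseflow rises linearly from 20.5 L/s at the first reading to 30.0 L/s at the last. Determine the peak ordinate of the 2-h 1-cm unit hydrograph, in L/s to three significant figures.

Direct runoff: 0.00, 42.57, 194.64, 147.61, 111.88, 84.85, 64.32, 48.78, 36.95, 28.02, 21.29, 16.16, 12.23, 0.00 L/s; ΣQ_DR = 809.3 L/s, peak = 194.64 L/s.
Runoff depth d = ΣQ_DR·Δt / A = 809.3 × 7200 / (29.1 ha) = 20.02 mm.
The 1-cm UH is the DRH scaled by (10 mm)/d, so U_p = 194.64 × 10/20.02 = 97.2 L/s.

U_p ≈ 97.2 L/s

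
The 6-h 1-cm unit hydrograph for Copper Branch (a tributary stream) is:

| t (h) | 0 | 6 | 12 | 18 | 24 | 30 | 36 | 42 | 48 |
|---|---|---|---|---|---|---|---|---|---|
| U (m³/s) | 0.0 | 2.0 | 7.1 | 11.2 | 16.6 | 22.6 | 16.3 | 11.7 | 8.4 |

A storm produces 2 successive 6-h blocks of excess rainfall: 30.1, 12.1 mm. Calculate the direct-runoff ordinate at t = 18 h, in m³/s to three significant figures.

Q ≈ 42.3 m³/s

By discrete convolution, Q_j = Σ (P_i / 10 mm) · U_{j−i}.
At t = 18 h (j=3): Q = (30.1/10)·11.2 + (12.1/10)·7.1 = 42.3 m³/s.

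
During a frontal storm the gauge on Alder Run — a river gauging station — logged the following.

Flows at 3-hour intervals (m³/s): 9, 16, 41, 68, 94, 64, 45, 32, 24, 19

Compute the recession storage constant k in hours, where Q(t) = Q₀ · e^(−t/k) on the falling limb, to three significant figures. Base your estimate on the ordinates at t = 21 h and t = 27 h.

k ≈ 11.5 h

On the falling limb, Q drops from 32 to 19 m³/s between t = 21 h and t = 27 h (Δt = 6 h).
k = −Δt / ln(Q₂/Q₁) = −6 / ln(19/32) = 11.5 h.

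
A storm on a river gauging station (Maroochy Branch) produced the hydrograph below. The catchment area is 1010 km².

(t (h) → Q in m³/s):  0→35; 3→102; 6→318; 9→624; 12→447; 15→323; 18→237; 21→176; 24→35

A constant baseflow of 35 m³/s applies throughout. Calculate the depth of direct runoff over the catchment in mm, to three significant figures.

Direct runoff: 0.0, 67.0, 283.0, 589.0, 412.0, 288.0, 202.0, 141.0, 0.0 m³/s; ΣQ_DR = 1982 m³/s.
V = ΣQ_DR · Δt = 1982 × 10800 s = 2.141 × 10^7 m³.
Over A = 1010 km², depth = V / A = 21.2 mm.

d ≈ 21.2 mm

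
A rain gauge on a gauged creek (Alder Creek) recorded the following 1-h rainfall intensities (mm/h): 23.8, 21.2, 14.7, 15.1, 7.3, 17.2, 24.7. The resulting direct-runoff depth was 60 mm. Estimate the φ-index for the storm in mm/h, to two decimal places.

φ ≈ 9.45 mm/h

Only the 6 blocks with intensity above φ contribute runoff: 23.8, 21.2, 14.7, 15.1, 17.2, 24.7 mm/h.
Σ(I−φ)·Δt = d  ⇒  (23.8+21.2+14.7+15.1+17.2+24.7 − 6φ)·1 = 60
φ = (116.7 − 60/1) / 6 = 9.45 mm/h.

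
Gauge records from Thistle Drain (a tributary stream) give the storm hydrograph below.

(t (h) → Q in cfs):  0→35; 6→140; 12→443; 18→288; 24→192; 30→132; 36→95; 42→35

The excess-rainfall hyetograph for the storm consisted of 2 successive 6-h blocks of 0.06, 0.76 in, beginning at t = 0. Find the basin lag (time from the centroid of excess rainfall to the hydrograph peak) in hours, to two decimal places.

Centroid of excess rainfall: t_c = Σ P_i·t̄_i / ΣP_i = 8.5610 h (block centres at 3, 9 h).
Hydrograph peak occurs at t = 12 h, so basin lag t_L = 12 − 8.5610 = 3.44 h.

t_L ≈ 3.44 h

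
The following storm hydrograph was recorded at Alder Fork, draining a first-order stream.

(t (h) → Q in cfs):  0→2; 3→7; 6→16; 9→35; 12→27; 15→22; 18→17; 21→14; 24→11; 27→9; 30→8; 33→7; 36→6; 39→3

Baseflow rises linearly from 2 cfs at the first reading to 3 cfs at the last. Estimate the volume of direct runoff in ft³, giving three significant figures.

Direct-runoff ordinates (Q − Q_b): 0.00, 4.92, 13.85, 32.77, 24.69, 19.62, 14.54, 11.46, 8.38, 6.31, 5.23, 4.15, 3.08, 0.00 cfs.
ΣQ_DR = 149.0 cfs.
With Δt = 3 h = 10800 s, V = ΣQ_DR · Δt = 149.0 × 10800 = 1.61 × 10^6 ft³.

V ≈ 1.61 × 10^6 ft³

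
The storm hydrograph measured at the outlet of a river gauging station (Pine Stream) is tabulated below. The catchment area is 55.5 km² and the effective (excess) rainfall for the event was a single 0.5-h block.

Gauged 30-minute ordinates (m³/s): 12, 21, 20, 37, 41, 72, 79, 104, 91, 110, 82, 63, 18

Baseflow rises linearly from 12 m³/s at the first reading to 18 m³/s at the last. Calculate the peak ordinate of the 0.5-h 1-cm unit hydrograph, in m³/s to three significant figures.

Direct runoff: 0.00, 8.50, 7.00, 23.50, 27.00, 57.50, 64.00, 88.50, 75.00, 93.50, 65.00, 45.50, 0.00 m³/s; ΣQ_DR = 555.0 m³/s, peak = 93.50 m³/s.
Runoff depth d = ΣQ_DR·Δt / A = 555.0 × 1800 / (55.5 km²) = 18.00 mm.
The 1-cm UH is the DRH scaled by (10 mm)/d, so U_p = 93.50 × 10/18.00 = 51.9 m³/s.

U_p ≈ 51.9 m³/s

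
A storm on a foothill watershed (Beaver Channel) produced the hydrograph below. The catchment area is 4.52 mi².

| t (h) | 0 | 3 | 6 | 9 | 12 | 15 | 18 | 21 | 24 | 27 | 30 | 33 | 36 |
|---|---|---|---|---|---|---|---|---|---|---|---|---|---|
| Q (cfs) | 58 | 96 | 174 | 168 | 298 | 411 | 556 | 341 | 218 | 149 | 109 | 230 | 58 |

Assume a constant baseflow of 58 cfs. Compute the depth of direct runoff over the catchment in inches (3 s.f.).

Direct runoff: 0.0, 38.0, 116.0, 110.0, 240.0, 353.0, 498.0, 283.0, 160.0, 91.0, 51.0, 172.0, 0.0 cfs; ΣQ_DR = 2112 cfs.
V = ΣQ_DR · Δt = 2112 × 10800 s = 2.281 × 10^7 ft³.
Over A = 4.52 mi², depth = V / A = 2.17 in.

d ≈ 2.17 in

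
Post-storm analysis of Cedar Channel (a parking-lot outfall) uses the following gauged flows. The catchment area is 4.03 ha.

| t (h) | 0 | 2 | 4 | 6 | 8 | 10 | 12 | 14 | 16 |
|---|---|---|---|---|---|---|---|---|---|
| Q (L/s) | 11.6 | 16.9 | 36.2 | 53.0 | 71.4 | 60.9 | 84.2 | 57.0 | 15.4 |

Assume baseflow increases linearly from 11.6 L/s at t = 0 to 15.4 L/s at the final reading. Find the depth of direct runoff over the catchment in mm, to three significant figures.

d ≈ 50.9 mm

Direct runoff: 0.00, 4.83, 23.65, 39.98, 57.90, 46.92, 69.75, 42.08, 0.00 L/s; ΣQ_DR = 285.1 L/s.
V = ΣQ_DR · Δt = 285.1 × 7200 s = 2.053 × 10^6 L.
Over A = 4.03 ha, depth = V / A = 50.9 mm.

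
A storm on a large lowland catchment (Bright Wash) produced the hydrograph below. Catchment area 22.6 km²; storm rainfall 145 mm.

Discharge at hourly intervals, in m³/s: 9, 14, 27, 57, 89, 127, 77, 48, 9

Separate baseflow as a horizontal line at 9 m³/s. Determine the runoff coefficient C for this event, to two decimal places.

C ≈ 0.41

ΣQ_DR = 376.0 m³/s; V = ΣQ_DR·Δt = 1.354 × 10^6 m³.
Runoff depth d = V / A = 59.89 mm.
C = d / P = 59.89 / 145 = 0.41.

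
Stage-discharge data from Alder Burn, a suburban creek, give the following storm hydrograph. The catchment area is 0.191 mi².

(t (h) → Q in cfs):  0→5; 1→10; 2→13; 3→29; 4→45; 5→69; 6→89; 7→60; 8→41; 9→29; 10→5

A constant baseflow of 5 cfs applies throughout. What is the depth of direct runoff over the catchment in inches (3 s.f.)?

Direct runoff: 0.0, 5.0, 8.0, 24.0, 40.0, 64.0, 84.0, 55.0, 36.0, 24.0, 0.0 cfs; ΣQ_DR = 340.0 cfs.
V = ΣQ_DR · Δt = 340.0 × 3600 s = 1.224 × 10^6 ft³.
Over A = 0.191 mi², depth = V / A = 2.76 in.

d ≈ 2.76 in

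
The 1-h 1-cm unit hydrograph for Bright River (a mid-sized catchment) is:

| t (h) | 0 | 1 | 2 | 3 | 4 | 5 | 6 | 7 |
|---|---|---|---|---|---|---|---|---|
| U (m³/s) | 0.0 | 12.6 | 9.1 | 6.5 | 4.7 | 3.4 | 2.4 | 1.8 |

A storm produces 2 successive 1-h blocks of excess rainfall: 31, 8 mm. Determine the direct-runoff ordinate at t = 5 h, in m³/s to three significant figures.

By discrete convolution, Q_j = Σ (P_i / 10 mm) · U_{j−i}.
At t = 5 h (j=5): Q = (31/10)·3.4 + (8/10)·4.7 = 14.3 m³/s.

Q ≈ 14.3 m³/s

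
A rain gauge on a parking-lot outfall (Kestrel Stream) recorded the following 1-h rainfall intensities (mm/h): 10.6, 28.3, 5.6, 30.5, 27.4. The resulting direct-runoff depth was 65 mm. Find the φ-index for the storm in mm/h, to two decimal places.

φ ≈ 7.95 mm/h

Only the 4 blocks with intensity above φ contribute runoff: 10.6, 28.3, 30.5, 27.4 mm/h.
Σ(I−φ)·Δt = d  ⇒  (10.6+28.3+30.5+27.4 − 4φ)·1 = 65
φ = (96.80 − 65/1) / 4 = 7.95 mm/h.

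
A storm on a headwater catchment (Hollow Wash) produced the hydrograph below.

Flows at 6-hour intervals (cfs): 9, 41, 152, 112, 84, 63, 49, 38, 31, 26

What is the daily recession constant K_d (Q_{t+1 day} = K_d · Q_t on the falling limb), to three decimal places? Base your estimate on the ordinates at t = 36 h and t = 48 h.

Between t = 36 h and t = 48 h the flow falls from 49 to 31 cfs over 2×6 h = 12 h.
Per-interval ratio K = (31/49)^(1/2) = 0.7954; K_d = K^(24/6) = 0.400.

K_d ≈ 0.400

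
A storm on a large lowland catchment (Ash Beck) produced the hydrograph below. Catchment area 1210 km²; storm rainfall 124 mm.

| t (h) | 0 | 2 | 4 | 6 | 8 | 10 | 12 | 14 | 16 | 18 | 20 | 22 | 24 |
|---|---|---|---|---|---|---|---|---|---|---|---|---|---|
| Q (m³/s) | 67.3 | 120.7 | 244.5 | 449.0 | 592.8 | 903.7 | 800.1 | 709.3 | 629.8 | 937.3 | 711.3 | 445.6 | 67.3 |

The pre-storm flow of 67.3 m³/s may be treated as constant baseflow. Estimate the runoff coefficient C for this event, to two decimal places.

ΣQ_DR = 5804 m³/s; V = ΣQ_DR·Δt = 4.179 × 10^7 m³.
Runoff depth d = V / A = 34.54 mm.
C = d / P = 34.54 / 124 = 0.28.

C ≈ 0.28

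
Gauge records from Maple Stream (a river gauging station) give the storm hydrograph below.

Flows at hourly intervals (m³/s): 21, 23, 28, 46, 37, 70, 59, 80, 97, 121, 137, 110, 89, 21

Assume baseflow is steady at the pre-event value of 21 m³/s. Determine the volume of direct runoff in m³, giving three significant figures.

Direct-runoff ordinates (Q − Q_b): 0.0, 2.0, 7.0, 25.0, 16.0, 49.0, 38.0, 59.0, 76.0, 100.0, 116.0, 89.0, 68.0, 0.0 m³/s.
ΣQ_DR = 645.0 m³/s.
With Δt = 1 h = 3600 s, V = ΣQ_DR · Δt = 645.0 × 3600 = 2.32 × 10^6 m³.

V ≈ 2.32 × 10^6 m³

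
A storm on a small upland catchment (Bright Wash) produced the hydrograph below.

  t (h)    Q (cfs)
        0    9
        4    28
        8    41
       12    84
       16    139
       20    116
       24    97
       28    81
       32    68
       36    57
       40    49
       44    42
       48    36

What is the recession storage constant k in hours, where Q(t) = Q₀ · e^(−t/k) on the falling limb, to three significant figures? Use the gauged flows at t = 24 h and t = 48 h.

On the falling limb, Q drops from 97 to 36 cfs between t = 24 h and t = 48 h (Δt = 24 h).
k = −Δt / ln(Q₂/Q₁) = −24 / ln(36/97) = 24.2 h.

k ≈ 24.2 h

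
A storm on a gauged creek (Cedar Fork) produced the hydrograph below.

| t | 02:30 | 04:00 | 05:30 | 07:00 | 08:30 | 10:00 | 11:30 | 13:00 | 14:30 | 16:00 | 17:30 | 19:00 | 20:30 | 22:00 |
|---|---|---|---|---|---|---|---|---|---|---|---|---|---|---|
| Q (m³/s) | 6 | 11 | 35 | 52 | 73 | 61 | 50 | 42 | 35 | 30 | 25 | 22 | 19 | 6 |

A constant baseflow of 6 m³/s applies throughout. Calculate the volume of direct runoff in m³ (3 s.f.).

V ≈ 2.07 × 10^6 m³

Direct-runoff ordinates (Q − Q_b): 0.0, 5.0, 29.0, 46.0, 67.0, 55.0, 44.0, 36.0, 29.0, 24.0, 19.0, 16.0, 13.0, 0.0 m³/s.
ΣQ_DR = 383.0 m³/s.
With Δt = 1.5 h = 5400 s, V = ΣQ_DR · Δt = 383.0 × 5400 = 2.07 × 10^6 m³.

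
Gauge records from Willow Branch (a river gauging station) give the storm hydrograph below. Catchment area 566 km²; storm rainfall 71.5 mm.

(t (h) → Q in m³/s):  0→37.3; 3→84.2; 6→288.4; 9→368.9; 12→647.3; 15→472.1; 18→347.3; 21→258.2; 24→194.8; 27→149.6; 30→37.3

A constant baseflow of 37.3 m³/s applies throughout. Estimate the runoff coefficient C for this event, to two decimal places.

ΣQ_DR = 2475 m³/s; V = ΣQ_DR·Δt = 2.673 × 10^7 m³.
Runoff depth d = V / A = 47.23 mm.
C = d / P = 47.23 / 71.5 = 0.66.

C ≈ 0.66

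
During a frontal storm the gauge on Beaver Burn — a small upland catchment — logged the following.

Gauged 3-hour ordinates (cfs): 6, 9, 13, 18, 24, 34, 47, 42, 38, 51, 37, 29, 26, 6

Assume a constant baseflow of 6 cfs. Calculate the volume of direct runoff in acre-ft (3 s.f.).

V ≈ 73.4 acre-ft

Direct-runoff ordinates (Q − Q_b): 0.0, 3.0, 7.0, 12.0, 18.0, 28.0, 41.0, 36.0, 32.0, 45.0, 31.0, 23.0, 20.0, 0.0 cfs.
ΣQ_DR = 296.0 cfs.
With Δt = 3 h = 10800 s, V = ΣQ_DR · Δt = 296.0 × 10800 = 3.20 × 10^6 ft³ = 73.4 acre-ft.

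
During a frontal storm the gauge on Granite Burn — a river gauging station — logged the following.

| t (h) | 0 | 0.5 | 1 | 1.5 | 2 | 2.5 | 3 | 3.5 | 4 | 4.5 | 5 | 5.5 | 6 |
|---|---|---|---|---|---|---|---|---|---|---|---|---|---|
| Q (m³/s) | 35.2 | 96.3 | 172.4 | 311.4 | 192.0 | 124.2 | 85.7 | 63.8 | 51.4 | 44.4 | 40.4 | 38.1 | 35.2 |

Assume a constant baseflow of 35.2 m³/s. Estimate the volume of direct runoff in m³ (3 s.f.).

Direct-runoff ordinates (Q − Q_b): 0.0, 61.1, 137.2, 276.2, 156.8, 89.0, 50.5, 28.6, 16.2, 9.2, 5.2, 2.9, 0.0 m³/s.
ΣQ_DR = 832.9 m³/s.
With Δt = 0.5 h = 1800 s, V = ΣQ_DR · Δt = 832.9 × 1800 = 1.50 × 10^6 m³.

V ≈ 1.50 × 10^6 m³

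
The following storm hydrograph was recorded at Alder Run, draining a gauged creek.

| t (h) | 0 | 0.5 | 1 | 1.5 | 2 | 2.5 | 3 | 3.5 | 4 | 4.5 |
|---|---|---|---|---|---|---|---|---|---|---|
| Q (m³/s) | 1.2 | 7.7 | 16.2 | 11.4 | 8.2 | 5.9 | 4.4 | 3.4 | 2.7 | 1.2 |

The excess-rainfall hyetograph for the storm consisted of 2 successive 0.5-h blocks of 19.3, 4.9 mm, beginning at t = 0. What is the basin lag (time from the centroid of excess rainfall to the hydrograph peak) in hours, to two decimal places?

t_L ≈ 0.65 h

Centroid of excess rainfall: t_c = Σ P_i·t̄_i / ΣP_i = 0.3512 h (block centres at 0.25, 0.75 h).
Hydrograph peak occurs at t = 1 h, so basin lag t_L = 1 − 0.3512 = 0.65 h.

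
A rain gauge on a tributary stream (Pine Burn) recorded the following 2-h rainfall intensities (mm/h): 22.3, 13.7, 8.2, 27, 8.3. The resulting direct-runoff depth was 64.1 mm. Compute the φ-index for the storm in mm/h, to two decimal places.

Only the 3 blocks with intensity above φ contribute runoff: 22.3, 13.7, 27 mm/h.
Σ(I−φ)·Δt = d  ⇒  (22.3+13.7+27 − 3φ)·2 = 64.1
φ = (63.00 − 64.1/2) / 3 = 10.32 mm/h.

φ ≈ 10.32 mm/h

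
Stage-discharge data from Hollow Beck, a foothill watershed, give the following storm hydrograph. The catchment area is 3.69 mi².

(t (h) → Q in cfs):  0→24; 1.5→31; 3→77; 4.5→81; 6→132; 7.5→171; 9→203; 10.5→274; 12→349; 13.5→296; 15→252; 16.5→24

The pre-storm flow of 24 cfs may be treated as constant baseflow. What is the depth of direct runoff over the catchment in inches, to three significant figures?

d ≈ 1.02 in

Direct runoff: 0.0, 7.0, 53.0, 57.0, 108.0, 147.0, 179.0, 250.0, 325.0, 272.0, 228.0, 0.0 cfs; ΣQ_DR = 1626 cfs.
V = ΣQ_DR · Δt = 1626 × 5400 s = 8.780 × 10^6 ft³.
Over A = 3.69 mi², depth = V / A = 1.02 in.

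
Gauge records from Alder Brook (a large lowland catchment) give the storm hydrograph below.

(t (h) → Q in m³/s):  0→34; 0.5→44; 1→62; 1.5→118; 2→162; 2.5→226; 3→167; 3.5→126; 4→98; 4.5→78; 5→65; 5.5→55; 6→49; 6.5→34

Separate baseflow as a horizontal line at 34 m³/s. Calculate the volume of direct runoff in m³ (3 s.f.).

V ≈ 1.52 × 10^6 m³

Direct-runoff ordinates (Q − Q_b): 0.0, 10.0, 28.0, 84.0, 128.0, 192.0, 133.0, 92.0, 64.0, 44.0, 31.0, 21.0, 15.0, 0.0 m³/s.
ΣQ_DR = 842.0 m³/s.
With Δt = 0.5 h = 1800 s, V = ΣQ_DR · Δt = 842.0 × 1800 = 1.52 × 10^6 m³.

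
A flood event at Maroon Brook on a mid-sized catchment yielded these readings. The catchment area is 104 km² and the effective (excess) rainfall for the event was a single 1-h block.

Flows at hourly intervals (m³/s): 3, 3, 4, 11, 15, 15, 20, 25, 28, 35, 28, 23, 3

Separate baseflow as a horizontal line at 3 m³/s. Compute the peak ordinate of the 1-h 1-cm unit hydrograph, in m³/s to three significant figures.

Direct runoff: 0.0, 0.0, 1.0, 8.0, 12.0, 12.0, 17.0, 22.0, 25.0, 32.0, 25.0, 20.0, 0.0 m³/s; ΣQ_DR = 174.0 m³/s, peak = 32.0 m³/s.
Runoff depth d = ΣQ_DR·Δt / A = 174.0 × 3600 / (104 km²) = 6.023 mm.
The 1-cm UH is the DRH scaled by (10 mm)/d, so U_p = 32.0 × 10/6.023 = 53.1 m³/s.

U_p ≈ 53.1 m³/s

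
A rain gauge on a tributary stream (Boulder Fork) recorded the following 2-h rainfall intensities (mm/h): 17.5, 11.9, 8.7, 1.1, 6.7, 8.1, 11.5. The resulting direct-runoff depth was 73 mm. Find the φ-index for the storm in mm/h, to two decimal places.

φ ≈ 4.65 mm/h

Only the 6 blocks with intensity above φ contribute runoff: 17.5, 11.9, 8.7, 6.7, 8.1, 11.5 mm/h.
Σ(I−φ)·Δt = d  ⇒  (17.5+11.9+8.7+6.7+8.1+11.5 − 6φ)·2 = 73
φ = (64.40 − 73/2) / 6 = 4.65 mm/h.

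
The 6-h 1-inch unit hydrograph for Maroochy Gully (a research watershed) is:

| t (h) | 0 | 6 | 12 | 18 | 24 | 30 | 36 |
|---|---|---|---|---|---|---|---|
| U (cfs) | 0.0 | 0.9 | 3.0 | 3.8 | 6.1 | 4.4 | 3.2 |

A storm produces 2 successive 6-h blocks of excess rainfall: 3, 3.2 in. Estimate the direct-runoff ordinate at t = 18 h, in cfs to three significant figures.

Q ≈ 21.0 cfs

By discrete convolution, Q_j = Σ (P_i / 1 in) · U_{j−i}.
At t = 18 h (j=3): Q = (3/1)·3.8 + (3.2/1)·3.0 = 21.0 cfs.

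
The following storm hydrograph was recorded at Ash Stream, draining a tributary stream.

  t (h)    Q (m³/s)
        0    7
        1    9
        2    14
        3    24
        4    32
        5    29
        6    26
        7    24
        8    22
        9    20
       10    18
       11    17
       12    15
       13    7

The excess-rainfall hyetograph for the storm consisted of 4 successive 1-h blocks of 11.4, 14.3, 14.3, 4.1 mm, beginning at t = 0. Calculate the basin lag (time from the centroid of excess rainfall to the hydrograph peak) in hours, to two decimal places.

Centroid of excess rainfall: t_c = Σ P_i·t̄_i / ΣP_i = 1.7517 h (block centres at 0.5, 1.5, 2.5, 3.5 h).
Hydrograph peak occurs at t = 4 h, so basin lag t_L = 4 − 1.7517 = 2.25 h.

t_L ≈ 2.25 h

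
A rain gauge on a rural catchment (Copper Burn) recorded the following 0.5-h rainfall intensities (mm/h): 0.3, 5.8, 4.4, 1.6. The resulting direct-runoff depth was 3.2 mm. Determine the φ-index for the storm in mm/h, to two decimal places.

φ ≈ 1.90 mm/h

Only the 2 blocks with intensity above φ contribute runoff: 5.8, 4.4 mm/h.
Σ(I−φ)·Δt = d  ⇒  (5.8+4.4 − 2φ)·0.5 = 3.2
φ = (10.20 − 3.2/0.5) / 2 = 1.90 mm/h.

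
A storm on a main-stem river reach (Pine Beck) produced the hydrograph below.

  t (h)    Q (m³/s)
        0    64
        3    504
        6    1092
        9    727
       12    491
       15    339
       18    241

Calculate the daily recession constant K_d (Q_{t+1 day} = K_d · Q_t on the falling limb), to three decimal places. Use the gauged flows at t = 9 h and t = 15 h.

Between t = 9 h and t = 15 h the flow falls from 727 to 339 m³/s over 2×3 h = 6 h.
Per-interval ratio K = (339/727)^(1/2) = 0.6829; K_d = K^(24/3) = 0.047.

K_d ≈ 0.047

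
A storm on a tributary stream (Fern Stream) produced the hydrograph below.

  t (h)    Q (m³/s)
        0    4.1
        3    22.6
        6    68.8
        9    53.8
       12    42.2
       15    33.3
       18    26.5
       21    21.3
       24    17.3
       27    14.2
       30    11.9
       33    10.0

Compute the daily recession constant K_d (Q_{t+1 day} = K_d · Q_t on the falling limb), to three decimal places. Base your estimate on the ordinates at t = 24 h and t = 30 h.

Between t = 24 h and t = 30 h the flow falls from 17.3 to 11.9 m³/s over 2×3 h = 6 h.
Per-interval ratio K = (11.9/17.3)^(1/2) = 0.8294; K_d = K^(24/3) = 0.224.

K_d ≈ 0.224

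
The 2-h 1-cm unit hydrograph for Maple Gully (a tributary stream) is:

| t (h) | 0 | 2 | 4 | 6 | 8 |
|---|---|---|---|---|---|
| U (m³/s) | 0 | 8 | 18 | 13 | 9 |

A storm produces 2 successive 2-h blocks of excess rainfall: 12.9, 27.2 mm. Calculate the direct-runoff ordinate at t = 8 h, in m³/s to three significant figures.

Q ≈ 47.0 m³/s

By discrete convolution, Q_j = Σ (P_i / 10 mm) · U_{j−i}.
At t = 8 h (j=4): Q = (12.9/10)·9 + (27.2/10)·13 = 47.0 m³/s.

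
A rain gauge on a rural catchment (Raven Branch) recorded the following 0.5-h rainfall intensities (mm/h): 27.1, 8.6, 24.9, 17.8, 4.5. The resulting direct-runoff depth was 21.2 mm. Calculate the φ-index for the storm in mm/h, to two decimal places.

Only the 3 blocks with intensity above φ contribute runoff: 27.1, 24.9, 17.8 mm/h.
Σ(I−φ)·Δt = d  ⇒  (27.1+24.9+17.8 − 3φ)·0.5 = 21.2
φ = (69.80 − 21.2/0.5) / 3 = 9.13 mm/h.

φ ≈ 9.13 mm/h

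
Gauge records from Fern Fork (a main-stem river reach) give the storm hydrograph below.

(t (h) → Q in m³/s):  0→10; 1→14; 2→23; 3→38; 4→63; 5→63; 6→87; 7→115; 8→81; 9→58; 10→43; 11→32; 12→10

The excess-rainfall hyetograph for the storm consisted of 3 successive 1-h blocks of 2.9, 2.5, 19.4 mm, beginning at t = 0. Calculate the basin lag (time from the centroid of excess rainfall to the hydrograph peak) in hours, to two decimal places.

Centroid of excess rainfall: t_c = Σ P_i·t̄_i / ΣP_i = 2.1653 h (block centres at 0.5, 1.5, 2.5 h).
Hydrograph peak occurs at t = 7 h, so basin lag t_L = 7 − 2.1653 = 4.83 h.

t_L ≈ 4.83 h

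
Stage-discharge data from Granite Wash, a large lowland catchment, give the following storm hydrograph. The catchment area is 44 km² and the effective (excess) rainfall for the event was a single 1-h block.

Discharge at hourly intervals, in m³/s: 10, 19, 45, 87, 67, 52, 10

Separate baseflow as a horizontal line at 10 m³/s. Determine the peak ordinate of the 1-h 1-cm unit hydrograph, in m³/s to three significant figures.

U_p ≈ 42.8 m³/s

Direct runoff: 0.0, 9.0, 35.0, 77.0, 57.0, 42.0, 0.0 m³/s; ΣQ_DR = 220.0 m³/s, peak = 77.0 m³/s.
Runoff depth d = ΣQ_DR·Δt / A = 220.0 × 3600 / (44 km²) = 18.00 mm.
The 1-cm UH is the DRH scaled by (10 mm)/d, so U_p = 77.0 × 10/18.00 = 42.8 m³/s.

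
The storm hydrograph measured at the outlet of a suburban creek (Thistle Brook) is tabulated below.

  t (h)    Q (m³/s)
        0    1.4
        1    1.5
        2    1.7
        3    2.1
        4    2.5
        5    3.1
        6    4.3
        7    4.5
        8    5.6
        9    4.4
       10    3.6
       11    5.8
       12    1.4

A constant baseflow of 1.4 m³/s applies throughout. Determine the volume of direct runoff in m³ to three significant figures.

V ≈ 85300 m³

Direct-runoff ordinates (Q − Q_b): 0.0, 0.1, 0.3, 0.7, 1.1, 1.7, 2.9, 3.1, 4.2, 3.0, 2.2, 4.4, 0.0 m³/s.
ΣQ_DR = 23.70 m³/s.
With Δt = 1 h = 3600 s, V = ΣQ_DR · Δt = 23.70 × 3600 = 85300 m³.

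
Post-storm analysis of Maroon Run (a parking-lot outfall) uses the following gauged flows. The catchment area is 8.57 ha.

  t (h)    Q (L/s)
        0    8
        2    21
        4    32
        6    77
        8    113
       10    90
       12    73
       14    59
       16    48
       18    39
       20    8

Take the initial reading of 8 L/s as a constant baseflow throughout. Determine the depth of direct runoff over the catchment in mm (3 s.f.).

d ≈ 40.3 mm

Direct runoff: 0.0, 13.0, 24.0, 69.0, 105.0, 82.0, 65.0, 51.0, 40.0, 31.0, 0.0 L/s; ΣQ_DR = 480.0 L/s.
V = ΣQ_DR · Δt = 480.0 × 7200 s = 3.456 × 10^6 L.
Over A = 8.57 ha, depth = V / A = 40.3 mm.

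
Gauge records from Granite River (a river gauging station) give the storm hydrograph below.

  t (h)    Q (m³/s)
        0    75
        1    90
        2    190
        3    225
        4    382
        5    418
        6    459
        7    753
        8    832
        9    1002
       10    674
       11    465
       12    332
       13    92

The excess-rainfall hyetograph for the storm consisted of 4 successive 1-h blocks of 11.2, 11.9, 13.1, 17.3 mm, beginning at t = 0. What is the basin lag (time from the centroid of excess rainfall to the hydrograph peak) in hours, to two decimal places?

Centroid of excess rainfall: t_c = Σ P_i·t̄_i / ΣP_i = 2.1822 h (block centres at 0.5, 1.5, 2.5, 3.5 h).
Hydrograph peak occurs at t = 9 h, so basin lag t_L = 9 − 2.1822 = 6.82 h.

t_L ≈ 6.82 h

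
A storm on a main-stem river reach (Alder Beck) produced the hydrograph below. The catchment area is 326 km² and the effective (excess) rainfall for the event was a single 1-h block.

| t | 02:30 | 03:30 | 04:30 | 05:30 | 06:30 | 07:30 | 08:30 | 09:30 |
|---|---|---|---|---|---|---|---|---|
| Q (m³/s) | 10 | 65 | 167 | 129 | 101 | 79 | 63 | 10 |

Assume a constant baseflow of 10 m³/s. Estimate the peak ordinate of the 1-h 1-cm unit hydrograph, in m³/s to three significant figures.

Direct runoff: 0.0, 55.0, 157.0, 119.0, 91.0, 69.0, 53.0, 0.0 m³/s; ΣQ_DR = 544.0 m³/s, peak = 157.0 m³/s.
Runoff depth d = ΣQ_DR·Δt / A = 544.0 × 3600 / (326 km²) = 6.007 mm.
The 1-cm UH is the DRH scaled by (10 mm)/d, so U_p = 157.0 × 10/6.007 = 261 m³/s.

U_p ≈ 261 m³/s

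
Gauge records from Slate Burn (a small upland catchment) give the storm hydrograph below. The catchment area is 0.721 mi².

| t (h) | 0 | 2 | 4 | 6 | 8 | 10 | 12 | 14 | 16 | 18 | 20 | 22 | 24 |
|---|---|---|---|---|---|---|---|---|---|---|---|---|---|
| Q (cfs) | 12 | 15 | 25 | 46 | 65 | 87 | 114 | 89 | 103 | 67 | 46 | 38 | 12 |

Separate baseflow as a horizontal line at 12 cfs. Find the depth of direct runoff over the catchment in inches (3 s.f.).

d ≈ 2.42 in

Direct runoff: 0.0, 3.0, 13.0, 34.0, 53.0, 75.0, 102.0, 77.0, 91.0, 55.0, 34.0, 26.0, 0.0 cfs; ΣQ_DR = 563.0 cfs.
V = ΣQ_DR · Δt = 563.0 × 7200 s = 4.054 × 10^6 ft³.
Over A = 0.721 mi², depth = V / A = 2.42 in.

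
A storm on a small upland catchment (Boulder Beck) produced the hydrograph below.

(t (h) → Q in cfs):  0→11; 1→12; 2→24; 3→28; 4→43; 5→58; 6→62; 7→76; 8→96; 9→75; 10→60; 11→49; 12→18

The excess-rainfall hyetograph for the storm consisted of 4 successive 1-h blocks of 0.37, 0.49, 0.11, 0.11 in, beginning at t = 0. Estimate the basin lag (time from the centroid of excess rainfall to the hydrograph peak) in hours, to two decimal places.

t_L ≈ 6.54 h

Centroid of excess rainfall: t_c = Σ P_i·t̄_i / ΣP_i = 1.4630 h (block centres at 0.5, 1.5, 2.5, 3.5 h).
Hydrograph peak occurs at t = 8 h, so basin lag t_L = 8 − 1.4630 = 6.54 h.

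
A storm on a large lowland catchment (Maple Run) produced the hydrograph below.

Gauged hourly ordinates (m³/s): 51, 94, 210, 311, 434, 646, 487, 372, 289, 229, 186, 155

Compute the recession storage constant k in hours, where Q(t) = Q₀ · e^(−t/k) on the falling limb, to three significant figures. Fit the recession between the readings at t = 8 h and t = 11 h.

On the falling limb, Q drops from 289 to 155 m³/s between t = 8 h and t = 11 h (Δt = 3 h).
k = −Δt / ln(Q₂/Q₁) = −3 / ln(155/289) = 4.82 h.

k ≈ 4.82 h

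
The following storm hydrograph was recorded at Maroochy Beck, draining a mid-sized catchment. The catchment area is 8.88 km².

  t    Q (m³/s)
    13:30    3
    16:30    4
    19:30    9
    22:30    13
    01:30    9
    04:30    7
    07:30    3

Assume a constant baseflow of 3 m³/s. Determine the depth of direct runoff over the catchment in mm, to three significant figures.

d ≈ 32.8 mm

Direct runoff: 0.0, 1.0, 6.0, 10.0, 6.0, 4.0, 0.0 m³/s; ΣQ_DR = 27.00 m³/s.
V = ΣQ_DR · Δt = 27.00 × 10800 s = 2.916 × 10^5 m³.
Over A = 8.88 km², depth = V / A = 32.8 mm.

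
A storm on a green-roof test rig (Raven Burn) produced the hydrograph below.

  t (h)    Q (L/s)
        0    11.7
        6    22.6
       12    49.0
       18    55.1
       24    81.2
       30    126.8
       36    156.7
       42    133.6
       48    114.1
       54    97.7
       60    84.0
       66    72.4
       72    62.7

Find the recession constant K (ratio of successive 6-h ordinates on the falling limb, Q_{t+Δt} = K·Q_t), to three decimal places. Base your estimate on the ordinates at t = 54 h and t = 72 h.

Using the recession-limb readings at t = 54 h and t = 72 h: Q falls from 97.7 to 62.7 L/s over 3 intervals.
K = (Q₂/Q₁)^(1/3) = (62.7/97.7)^(1/3) = 0.863.

K ≈ 0.863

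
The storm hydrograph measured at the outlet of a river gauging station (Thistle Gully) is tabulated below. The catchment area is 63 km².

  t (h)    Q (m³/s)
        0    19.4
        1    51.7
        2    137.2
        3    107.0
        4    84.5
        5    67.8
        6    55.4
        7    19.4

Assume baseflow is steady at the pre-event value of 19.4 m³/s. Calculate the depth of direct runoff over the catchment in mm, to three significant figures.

d ≈ 22.1 mm

Direct runoff: 0.0, 32.3, 117.8, 87.6, 65.1, 48.4, 36.0, 0.0 m³/s; ΣQ_DR = 387.2 m³/s.
V = ΣQ_DR · Δt = 387.2 × 3600 s = 1.394 × 10^6 m³.
Over A = 63 km², depth = V / A = 22.1 mm.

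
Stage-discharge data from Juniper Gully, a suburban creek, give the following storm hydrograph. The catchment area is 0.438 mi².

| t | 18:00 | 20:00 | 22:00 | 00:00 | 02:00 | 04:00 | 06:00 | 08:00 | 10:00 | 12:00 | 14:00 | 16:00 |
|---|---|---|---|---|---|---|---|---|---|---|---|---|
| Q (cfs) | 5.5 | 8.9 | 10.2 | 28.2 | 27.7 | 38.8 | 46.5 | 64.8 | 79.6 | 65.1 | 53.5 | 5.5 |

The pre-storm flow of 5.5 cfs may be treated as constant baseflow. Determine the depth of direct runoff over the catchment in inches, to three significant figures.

Direct runoff: 0.0, 3.4, 4.7, 22.7, 22.2, 33.3, 41.0, 59.3, 74.1, 59.6, 48.0, 0.0 cfs; ΣQ_DR = 368.3 cfs.
V = ΣQ_DR · Δt = 368.3 × 7200 s = 2.652 × 10^6 ft³.
Over A = 0.438 mi², depth = V / A = 2.61 in.

d ≈ 2.61 in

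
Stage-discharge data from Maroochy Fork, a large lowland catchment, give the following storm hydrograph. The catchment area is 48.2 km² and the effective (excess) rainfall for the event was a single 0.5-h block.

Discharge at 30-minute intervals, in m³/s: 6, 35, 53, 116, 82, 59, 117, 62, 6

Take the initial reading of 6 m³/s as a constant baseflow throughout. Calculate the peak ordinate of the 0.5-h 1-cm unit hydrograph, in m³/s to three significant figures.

U_p ≈ 61.7 m³/s

Direct runoff: 0.0, 29.0, 47.0, 110.0, 76.0, 53.0, 111.0, 56.0, 0.0 m³/s; ΣQ_DR = 482.0 m³/s, peak = 111.0 m³/s.
Runoff depth d = ΣQ_DR·Δt / A = 482.0 × 1800 / (48.2 km²) = 18.00 mm.
The 1-cm UH is the DRH scaled by (10 mm)/d, so U_p = 111.0 × 10/18.00 = 61.7 m³/s.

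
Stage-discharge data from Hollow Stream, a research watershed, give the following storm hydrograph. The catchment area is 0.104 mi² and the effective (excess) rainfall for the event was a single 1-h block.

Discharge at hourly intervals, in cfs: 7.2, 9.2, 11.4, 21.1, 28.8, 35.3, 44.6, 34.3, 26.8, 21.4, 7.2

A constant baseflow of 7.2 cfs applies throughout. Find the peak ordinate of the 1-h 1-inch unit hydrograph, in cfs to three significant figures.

Direct runoff: 0.0, 2.0, 4.2, 13.9, 21.6, 28.1, 37.4, 27.1, 19.6, 14.2, 0.0 cfs; ΣQ_DR = 168.1 cfs, peak = 37.4 cfs.
Runoff depth d = ΣQ_DR·Δt / A = 168.1 × 3600 / (0.104 mi²) = 2.505 in.
The 1-inch UH is the DRH scaled by (1 in)/d, so U_p = 37.4 × 1/2.505 = 14.9 cfs.

U_p ≈ 14.9 cfs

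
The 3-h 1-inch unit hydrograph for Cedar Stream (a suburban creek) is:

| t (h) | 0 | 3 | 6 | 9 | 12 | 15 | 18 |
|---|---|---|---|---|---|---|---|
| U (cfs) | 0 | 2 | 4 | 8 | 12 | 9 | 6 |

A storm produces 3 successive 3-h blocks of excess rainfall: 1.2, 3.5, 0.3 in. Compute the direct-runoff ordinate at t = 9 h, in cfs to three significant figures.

By discrete convolution, Q_j = Σ (P_i / 1 in) · U_{j−i}.
At t = 9 h (j=3): Q = (1.2/1)·8 + (3.5/1)·4 + (0.3/1)·2 = 24.2 cfs.

Q ≈ 24.2 cfs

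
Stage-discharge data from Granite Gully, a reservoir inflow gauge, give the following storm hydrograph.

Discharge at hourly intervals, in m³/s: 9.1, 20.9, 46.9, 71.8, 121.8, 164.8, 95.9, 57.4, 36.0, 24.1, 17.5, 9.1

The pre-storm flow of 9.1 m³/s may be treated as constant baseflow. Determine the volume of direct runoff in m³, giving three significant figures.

V ≈ 2.04 × 10^6 m³

Direct-runoff ordinates (Q − Q_b): 0.0, 11.8, 37.8, 62.7, 112.7, 155.7, 86.8, 48.3, 26.9, 15.0, 8.4, 0.0 m³/s.
ΣQ_DR = 566.1 m³/s.
With Δt = 1 h = 3600 s, V = ΣQ_DR · Δt = 566.1 × 3600 = 2.04 × 10^6 m³.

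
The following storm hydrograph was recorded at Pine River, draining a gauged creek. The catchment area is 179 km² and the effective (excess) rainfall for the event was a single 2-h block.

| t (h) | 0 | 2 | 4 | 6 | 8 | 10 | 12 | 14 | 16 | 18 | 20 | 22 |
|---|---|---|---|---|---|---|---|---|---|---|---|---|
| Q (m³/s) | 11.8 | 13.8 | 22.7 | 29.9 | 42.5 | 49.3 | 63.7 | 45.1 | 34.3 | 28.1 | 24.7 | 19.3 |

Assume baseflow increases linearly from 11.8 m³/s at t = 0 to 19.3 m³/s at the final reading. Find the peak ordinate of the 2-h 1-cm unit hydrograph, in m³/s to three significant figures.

U_p ≈ 59.8 m³/s

Direct runoff: 0.00, 1.32, 9.54, 16.05, 27.97, 34.09, 47.81, 28.53, 17.05, 10.16, 6.08, 0.00 m³/s; ΣQ_DR = 198.6 m³/s, peak = 47.81 m³/s.
Runoff depth d = ΣQ_DR·Δt / A = 198.6 × 7200 / (179 km²) = 7.988 mm.
The 1-cm UH is the DRH scaled by (10 mm)/d, so U_p = 47.81 × 10/7.988 = 59.8 m³/s.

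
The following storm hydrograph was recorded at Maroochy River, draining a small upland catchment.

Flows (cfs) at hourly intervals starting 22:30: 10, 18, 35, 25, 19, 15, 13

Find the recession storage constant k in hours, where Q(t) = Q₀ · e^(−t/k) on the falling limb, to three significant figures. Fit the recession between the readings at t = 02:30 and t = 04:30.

k ≈ 5.27 h

On the falling limb, Q drops from 19 to 13 cfs between t = 02:30 and t = 04:30 (Δt = 2 h).
k = −Δt / ln(Q₂/Q₁) = −2 / ln(13/19) = 5.27 h.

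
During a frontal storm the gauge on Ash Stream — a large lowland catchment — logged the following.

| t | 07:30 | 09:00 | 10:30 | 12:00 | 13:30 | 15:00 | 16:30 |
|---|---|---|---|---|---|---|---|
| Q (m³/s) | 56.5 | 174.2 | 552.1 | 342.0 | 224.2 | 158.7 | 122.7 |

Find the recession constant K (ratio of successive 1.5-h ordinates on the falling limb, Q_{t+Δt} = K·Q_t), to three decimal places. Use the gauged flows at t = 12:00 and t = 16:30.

Using the recession-limb readings at t = 12:00 and t = 16:30: Q falls from 342.0 to 122.7 m³/s over 3 intervals.
K = (Q₂/Q₁)^(1/3) = (122.7/342.0)^(1/3) = 0.711.

K ≈ 0.711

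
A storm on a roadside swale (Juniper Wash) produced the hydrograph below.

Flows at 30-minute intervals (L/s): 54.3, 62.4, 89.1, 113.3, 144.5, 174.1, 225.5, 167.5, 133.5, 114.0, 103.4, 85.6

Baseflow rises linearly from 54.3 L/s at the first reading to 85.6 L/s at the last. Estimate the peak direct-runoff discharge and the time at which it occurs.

Subtracting baseflow gives direct-runoff ordinates: 0.00, 5.25, 29.11, 50.46, 78.82, 105.57, 154.13, 93.28, 56.44, 34.09, 20.65, 0.00 L/s.
The maximum is 154.13 L/s, occurring at the reading for t = 3 h.

Q_p = 154.13 L/s at t = 3 h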